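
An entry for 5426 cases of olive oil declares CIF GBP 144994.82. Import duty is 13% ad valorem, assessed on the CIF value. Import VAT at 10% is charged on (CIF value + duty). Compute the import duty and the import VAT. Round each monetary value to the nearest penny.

Import duty = 144994.82 × 13% = 18849.33
VAT base = CIF + duty = 144994.82 + 18849.33 = 163844.15
Import VAT = 163844.15 × 10% = 16384.42

Import duty: GBP 18849.33; import VAT: GBP 16384.42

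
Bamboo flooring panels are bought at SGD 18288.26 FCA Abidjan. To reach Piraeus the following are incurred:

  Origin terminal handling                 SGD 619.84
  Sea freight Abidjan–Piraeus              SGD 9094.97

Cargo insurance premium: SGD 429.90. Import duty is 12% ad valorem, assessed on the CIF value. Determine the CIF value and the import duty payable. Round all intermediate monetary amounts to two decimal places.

CIF = FCA price + pre-shipment costs + freight + insurance
CIF = 18288.26 + 619.84 + 9094.97 + 429.90 = 28432.97
Import duty = 28432.97 × 12% = 3411.96

CIF value: SGD 28432.97; import duty: SGD 3411.96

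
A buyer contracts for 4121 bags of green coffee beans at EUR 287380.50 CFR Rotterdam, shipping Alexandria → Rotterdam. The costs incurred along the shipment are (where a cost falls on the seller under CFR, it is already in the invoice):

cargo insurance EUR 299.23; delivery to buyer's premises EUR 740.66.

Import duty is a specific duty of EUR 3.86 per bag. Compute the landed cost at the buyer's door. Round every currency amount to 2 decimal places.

CFR: the seller pays costs through ocean freight to the destination port, but not insurance.
CIF value = CFR price + insurance = 287380.50 + 299.23 = 287679.73
Import duty = 4121 × 3.86 = 15907.06
Buyer bears: insurance 299.23 + delivery 740.66 + duty 15907.06 = 16946.95
Landed cost = invoice 287380.50 + 16946.95 = 304327.45

Total landed cost: EUR 304327.45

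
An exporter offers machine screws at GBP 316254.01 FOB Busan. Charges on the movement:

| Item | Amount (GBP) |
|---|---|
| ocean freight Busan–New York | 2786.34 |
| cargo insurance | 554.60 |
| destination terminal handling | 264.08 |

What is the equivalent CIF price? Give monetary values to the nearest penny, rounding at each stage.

Not relevant to the conversion: destination terminal — on the buyer under both terms; not part of either seller's price.
From FOB to CIF, the seller additionally bears: freight, insurance.
CIF price = 316254.01 + 2786.34 + 554.60 = 319594.95

CIF price: GBP 319594.95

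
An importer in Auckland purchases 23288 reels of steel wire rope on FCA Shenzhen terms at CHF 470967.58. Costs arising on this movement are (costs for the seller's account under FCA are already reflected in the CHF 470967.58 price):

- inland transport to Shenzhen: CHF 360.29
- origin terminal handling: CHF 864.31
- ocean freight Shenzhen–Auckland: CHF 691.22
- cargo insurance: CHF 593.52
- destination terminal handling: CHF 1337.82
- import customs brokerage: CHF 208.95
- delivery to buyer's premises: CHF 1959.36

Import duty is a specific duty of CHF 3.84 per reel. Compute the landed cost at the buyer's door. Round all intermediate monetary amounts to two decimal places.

Total landed cost: CHF 566048.68

FCA: the seller delivers export-cleared goods to the carrier; the buyer bears costs from that point.
Already in the invoice (seller's account under FCA): inland to port — exclude.
CIF value = FCA price + origin terminal + freight + insurance = 470967.58 + 864.31 + 691.22 + 593.52 = 473116.63
Import duty = 23288 × 3.84 = 89425.92
Buyer bears: origin terminal 864.31 + freight 691.22 + insurance 593.52 + destination terminal 1337.82 + brokerage 208.95 + delivery 1959.36 + duty 89425.92 = 95081.10
Landed cost = invoice 470967.58 + 95081.10 = 566048.68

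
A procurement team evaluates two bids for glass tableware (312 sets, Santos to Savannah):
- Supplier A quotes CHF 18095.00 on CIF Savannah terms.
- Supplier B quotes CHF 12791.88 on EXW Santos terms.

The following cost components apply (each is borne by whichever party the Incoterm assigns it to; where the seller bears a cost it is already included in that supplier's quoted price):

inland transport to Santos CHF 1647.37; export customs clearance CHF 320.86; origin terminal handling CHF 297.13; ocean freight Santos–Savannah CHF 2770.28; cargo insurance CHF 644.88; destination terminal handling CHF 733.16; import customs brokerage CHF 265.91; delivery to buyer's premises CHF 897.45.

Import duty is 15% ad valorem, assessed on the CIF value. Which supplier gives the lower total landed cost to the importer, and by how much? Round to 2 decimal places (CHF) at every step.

Supplier A (CIF):
The CIF price already equals the CIF value: 18095.00
Import duty = 18095.00 × 15% = 2714.25
Buyer bears (A): 733.16 + 265.91 + 897.45 = 1896.52
Landed cost (A) = invoice 18095.00 + 1896.52 + duty 2714.25 = 22705.77
Supplier B (EXW):
CIF value = EXW price + inland to port + export clearance + origin terminal + freight + insurance = 12791.88 + 1647.37 + 320.86 + 297.13 + 2770.28 + 644.88 = 18472.40
Import duty = 18472.40 × 15% = 2770.86
Buyer bears (B): 1647.37 + 320.86 + 297.13 + 2770.28 + 644.88 + 733.16 + 265.91 + 897.45 = 7577.04
Landed cost (B) = invoice 12791.88 + 7577.04 + duty 2770.86 = 23139.78
Difference = |22705.77 − 23139.78| = 434.01

Supplier A is cheaper by CHF 434.01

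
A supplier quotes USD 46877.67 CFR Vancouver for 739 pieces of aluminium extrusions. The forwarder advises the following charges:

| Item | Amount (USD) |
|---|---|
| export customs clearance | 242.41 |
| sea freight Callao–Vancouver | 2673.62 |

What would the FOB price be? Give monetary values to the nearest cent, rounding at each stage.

Not relevant to the conversion: export clearance — on the seller under both CFR and FOB; already in the CFR price and stays in the FOB price.
From CFR to FOB, the seller no longer bears: freight.
FOB price = 46877.67 − 2673.62 = 44204.05

FOB price: USD 44204.05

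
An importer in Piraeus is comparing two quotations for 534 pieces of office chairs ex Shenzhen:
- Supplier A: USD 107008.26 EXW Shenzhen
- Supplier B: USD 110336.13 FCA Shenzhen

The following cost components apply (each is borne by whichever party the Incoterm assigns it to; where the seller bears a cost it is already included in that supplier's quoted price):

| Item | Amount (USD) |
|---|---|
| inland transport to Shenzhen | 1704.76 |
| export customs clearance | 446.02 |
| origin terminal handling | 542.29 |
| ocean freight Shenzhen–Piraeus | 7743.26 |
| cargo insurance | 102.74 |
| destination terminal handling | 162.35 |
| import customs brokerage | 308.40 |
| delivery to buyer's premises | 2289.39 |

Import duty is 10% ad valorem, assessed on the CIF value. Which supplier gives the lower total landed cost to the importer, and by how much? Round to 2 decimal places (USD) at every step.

Supplier A is cheaper by USD 1294.80

Supplier A (EXW):
CIF value = EXW price + inland to port + export clearance + origin terminal + freight + insurance = 107008.26 + 1704.76 + 446.02 + 542.29 + 7743.26 + 102.74 = 117547.33
Import duty = 117547.33 × 10% = 11754.73
Buyer bears (A): 1704.76 + 446.02 + 542.29 + 7743.26 + 102.74 + 162.35 + 308.40 + 2289.39 = 13299.21
Landed cost (A) = invoice 107008.26 + 13299.21 + duty 11754.73 = 132062.20
Supplier B (FCA):
CIF value = FCA price + origin terminal + freight + insurance = 110336.13 + 542.29 + 7743.26 + 102.74 = 118724.42
Import duty = 118724.42 × 10% = 11872.44
Buyer bears (B): 542.29 + 7743.26 + 102.74 + 162.35 + 308.40 + 2289.39 = 11148.43
Landed cost (B) = invoice 110336.13 + 11148.43 + duty 11872.44 = 133357.00
Difference = |132062.20 − 133357.00| = 1294.80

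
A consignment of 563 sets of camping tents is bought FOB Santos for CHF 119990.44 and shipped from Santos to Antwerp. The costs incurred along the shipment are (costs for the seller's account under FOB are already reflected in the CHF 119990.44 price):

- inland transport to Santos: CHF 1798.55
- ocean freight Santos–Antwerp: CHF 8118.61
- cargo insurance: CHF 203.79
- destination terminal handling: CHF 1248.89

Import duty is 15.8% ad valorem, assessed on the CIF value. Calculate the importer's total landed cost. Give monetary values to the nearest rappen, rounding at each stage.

FOB: the seller bears costs until goods are on board at the origin port; the buyer bears freight, insurance and all costs thereafter.
Already in the invoice (seller's account under FOB): inland to port — exclude.
CIF value = FOB price + freight + insurance = 119990.44 + 8118.61 + 203.79 = 128312.84
Import duty = 128312.84 × 15.8% = 20273.43
Buyer bears: freight 8118.61 + insurance 203.79 + destination terminal 1248.89 + duty 20273.43 = 29844.72
Landed cost = invoice 119990.44 + 29844.72 = 149835.16

Total landed cost: CHF 149835.16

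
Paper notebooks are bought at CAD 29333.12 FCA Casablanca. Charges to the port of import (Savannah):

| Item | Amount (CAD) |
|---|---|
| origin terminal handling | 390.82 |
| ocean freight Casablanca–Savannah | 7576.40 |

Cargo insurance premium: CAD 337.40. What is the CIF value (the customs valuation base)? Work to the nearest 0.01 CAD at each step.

CIF value: CAD 37637.74

CIF = FCA price + pre-shipment costs + freight + insurance
CIF = 29333.12 + 390.82 + 7576.40 + 337.40 = 37637.74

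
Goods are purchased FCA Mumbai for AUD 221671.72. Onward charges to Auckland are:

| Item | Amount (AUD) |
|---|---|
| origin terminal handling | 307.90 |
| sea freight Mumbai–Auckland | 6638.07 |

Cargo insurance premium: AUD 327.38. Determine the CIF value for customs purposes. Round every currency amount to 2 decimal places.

CIF value: AUD 228945.07

CIF = FCA price + pre-shipment costs + freight + insurance
CIF = 221671.72 + 307.90 + 6638.07 + 327.38 = 228945.07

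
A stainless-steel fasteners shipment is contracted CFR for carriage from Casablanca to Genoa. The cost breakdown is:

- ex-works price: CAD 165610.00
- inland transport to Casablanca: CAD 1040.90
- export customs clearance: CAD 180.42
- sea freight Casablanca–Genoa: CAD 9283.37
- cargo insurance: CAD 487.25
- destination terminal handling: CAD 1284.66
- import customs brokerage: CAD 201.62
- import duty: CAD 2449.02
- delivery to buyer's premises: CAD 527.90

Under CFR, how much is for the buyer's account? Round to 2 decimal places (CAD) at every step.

Buyer's account: CAD 4950.45

CFR: the seller pays costs through ocean freight to the destination port, but not insurance.
Seller's account: goods 165610.00 + inland to port 1040.90 + export clearance 180.42 + freight 9283.37 = 176114.69
Buyer's account: insurance 487.25 + destination terminal 1284.66 + brokerage 201.62 + duty 2449.02 + delivery 527.90 = 4950.45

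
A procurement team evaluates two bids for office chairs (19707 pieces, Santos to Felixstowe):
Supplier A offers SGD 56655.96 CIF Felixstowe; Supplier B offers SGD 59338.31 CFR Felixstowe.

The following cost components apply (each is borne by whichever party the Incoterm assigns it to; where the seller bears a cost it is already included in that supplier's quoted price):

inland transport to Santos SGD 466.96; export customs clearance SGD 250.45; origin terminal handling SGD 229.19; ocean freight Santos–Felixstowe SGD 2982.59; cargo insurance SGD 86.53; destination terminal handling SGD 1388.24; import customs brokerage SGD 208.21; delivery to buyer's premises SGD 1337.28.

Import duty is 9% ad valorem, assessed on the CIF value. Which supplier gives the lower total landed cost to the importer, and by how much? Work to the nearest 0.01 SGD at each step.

Supplier A (CIF):
The CIF price already equals the CIF value: 56655.96
Import duty = 56655.96 × 9% = 5099.04
Buyer bears (A): 1388.24 + 208.21 + 1337.28 = 2933.73
Landed cost (A) = invoice 56655.96 + 2933.73 + duty 5099.04 = 64688.73
Supplier B (CFR):
CIF value = CFR price + insurance = 59338.31 + 86.53 = 59424.84
Import duty = 59424.84 × 9% = 5348.24
Buyer bears (B): 86.53 + 1388.24 + 208.21 + 1337.28 = 3020.26
Landed cost (B) = invoice 59338.31 + 3020.26 + duty 5348.24 = 67706.81
Difference = |64688.73 − 67706.81| = 3018.08

Supplier A is cheaper by SGD 3018.08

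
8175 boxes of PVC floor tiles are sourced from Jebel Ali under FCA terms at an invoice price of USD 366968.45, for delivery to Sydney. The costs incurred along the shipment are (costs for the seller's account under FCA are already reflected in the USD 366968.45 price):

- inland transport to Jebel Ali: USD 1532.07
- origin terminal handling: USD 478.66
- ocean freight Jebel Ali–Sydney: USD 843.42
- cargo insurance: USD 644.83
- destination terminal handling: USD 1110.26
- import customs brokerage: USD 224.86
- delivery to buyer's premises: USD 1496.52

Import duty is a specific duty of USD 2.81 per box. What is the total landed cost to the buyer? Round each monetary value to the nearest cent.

Total landed cost: USD 394738.75

FCA: the seller delivers export-cleared goods to the carrier; the buyer bears costs from that point.
Already in the invoice (seller's account under FCA): inland to port — exclude.
CIF value = FCA price + origin terminal + freight + insurance = 366968.45 + 478.66 + 843.42 + 644.83 = 368935.36
Import duty = 8175 × 2.81 = 22971.75
Buyer bears: origin terminal 478.66 + freight 843.42 + insurance 644.83 + destination terminal 1110.26 + brokerage 224.86 + delivery 1496.52 + duty 22971.75 = 27770.30
Landed cost = invoice 366968.45 + 27770.30 = 394738.75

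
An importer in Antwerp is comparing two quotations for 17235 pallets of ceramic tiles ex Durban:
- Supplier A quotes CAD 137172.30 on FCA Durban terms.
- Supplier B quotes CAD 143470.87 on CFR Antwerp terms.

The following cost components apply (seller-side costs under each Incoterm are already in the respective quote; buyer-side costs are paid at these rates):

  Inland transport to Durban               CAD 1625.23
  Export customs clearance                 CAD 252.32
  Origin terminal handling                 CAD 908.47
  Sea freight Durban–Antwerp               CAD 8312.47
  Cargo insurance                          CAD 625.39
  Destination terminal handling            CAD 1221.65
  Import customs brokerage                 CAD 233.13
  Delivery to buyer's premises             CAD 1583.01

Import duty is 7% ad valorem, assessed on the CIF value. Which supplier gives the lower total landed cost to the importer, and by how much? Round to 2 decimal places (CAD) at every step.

Supplier B is cheaper by CAD 3126.93

Supplier A (FCA):
CIF value = FCA price + origin terminal + freight + insurance = 137172.30 + 908.47 + 8312.47 + 625.39 = 147018.63
Import duty = 147018.63 × 7% = 10291.30
Buyer bears (A): 908.47 + 8312.47 + 625.39 + 1221.65 + 233.13 + 1583.01 = 12884.12
Landed cost (A) = invoice 137172.30 + 12884.12 + duty 10291.30 = 160347.72
Supplier B (CFR):
CIF value = CFR price + insurance = 143470.87 + 625.39 = 144096.26
Import duty = 144096.26 × 7% = 10086.74
Buyer bears (B): 625.39 + 1221.65 + 233.13 + 1583.01 = 3663.18
Landed cost (B) = invoice 143470.87 + 3663.18 + duty 10086.74 = 157220.79
Difference = |160347.72 − 157220.79| = 3126.93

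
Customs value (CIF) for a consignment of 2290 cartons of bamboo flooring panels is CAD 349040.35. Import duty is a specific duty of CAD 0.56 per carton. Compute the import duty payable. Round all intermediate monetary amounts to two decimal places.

Import duty: CAD 1282.40

Import duty = 2290 × 0.56 = 1282.40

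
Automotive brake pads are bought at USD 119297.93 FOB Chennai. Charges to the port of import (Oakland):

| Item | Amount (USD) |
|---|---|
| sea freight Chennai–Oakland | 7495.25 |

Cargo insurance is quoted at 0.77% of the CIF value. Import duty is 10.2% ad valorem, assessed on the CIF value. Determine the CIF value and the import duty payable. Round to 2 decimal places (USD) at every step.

CIF value: USD 127777.06; import duty: USD 13033.26

Let C be the CIF value. C = FOB price + freight + 0.77% × C
C − 0.77% × C = 119297.93 + 7495.25
0.9923 × C = 126793.18
C = 126793.18 / 0.9923 = 127777.06
Insurance premium = 0.77% × 127777.06 = 983.88
Import duty = 127777.06 × 10.2% = 13033.26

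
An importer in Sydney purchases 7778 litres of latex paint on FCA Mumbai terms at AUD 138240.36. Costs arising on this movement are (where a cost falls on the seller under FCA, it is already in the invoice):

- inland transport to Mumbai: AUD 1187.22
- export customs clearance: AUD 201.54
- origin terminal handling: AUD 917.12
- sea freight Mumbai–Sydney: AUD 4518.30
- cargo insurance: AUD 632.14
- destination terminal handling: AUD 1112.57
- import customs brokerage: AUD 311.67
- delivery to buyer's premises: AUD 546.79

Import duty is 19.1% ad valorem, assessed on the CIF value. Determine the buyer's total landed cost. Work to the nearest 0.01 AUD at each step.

Total landed cost: AUD 173841.76

FCA: the seller delivers export-cleared goods to the carrier; the buyer bears costs from that point.
Already in the invoice (seller's account under FCA): inland to port, export clearance — exclude.
CIF value = FCA price + origin terminal + freight + insurance = 138240.36 + 917.12 + 4518.30 + 632.14 = 144307.92
Import duty = 144307.92 × 19.1% = 27562.81
Buyer bears: origin terminal 917.12 + freight 4518.30 + insurance 632.14 + destination terminal 1112.57 + brokerage 311.67 + delivery 546.79 + duty 27562.81 = 35601.40
Landed cost = invoice 138240.36 + 35601.40 = 173841.76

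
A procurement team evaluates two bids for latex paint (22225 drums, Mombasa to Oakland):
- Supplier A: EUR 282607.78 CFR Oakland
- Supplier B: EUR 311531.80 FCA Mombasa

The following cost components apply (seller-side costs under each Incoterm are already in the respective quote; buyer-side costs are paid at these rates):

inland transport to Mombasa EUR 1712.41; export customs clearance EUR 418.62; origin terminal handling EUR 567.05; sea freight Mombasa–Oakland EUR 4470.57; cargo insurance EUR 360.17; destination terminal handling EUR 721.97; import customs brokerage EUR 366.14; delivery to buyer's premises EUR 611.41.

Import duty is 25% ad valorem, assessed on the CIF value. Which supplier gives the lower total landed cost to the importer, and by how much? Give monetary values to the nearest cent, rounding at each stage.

Supplier A (CFR):
CIF value = CFR price + insurance = 282607.78 + 360.17 = 282967.95
Import duty = 282967.95 × 25% = 70741.99
Buyer bears (A): 360.17 + 721.97 + 366.14 + 611.41 = 2059.69
Landed cost (A) = invoice 282607.78 + 2059.69 + duty 70741.99 = 355409.46
Supplier B (FCA):
CIF value = FCA price + origin terminal + freight + insurance = 311531.80 + 567.05 + 4470.57 + 360.17 = 316929.59
Import duty = 316929.59 × 25% = 79232.40
Buyer bears (B): 567.05 + 4470.57 + 360.17 + 721.97 + 366.14 + 611.41 = 7097.31
Landed cost (B) = invoice 311531.80 + 7097.31 + duty 79232.40 = 397861.51
Difference = |355409.46 − 397861.51| = 42452.05

Supplier A is cheaper by EUR 42452.05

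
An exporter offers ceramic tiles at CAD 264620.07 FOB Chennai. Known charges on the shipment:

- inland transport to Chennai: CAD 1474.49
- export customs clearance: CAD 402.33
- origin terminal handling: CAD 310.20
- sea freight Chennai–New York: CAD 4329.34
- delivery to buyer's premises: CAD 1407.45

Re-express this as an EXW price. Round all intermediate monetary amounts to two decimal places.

EXW price: CAD 262433.05

Not relevant to the conversion: freight, delivery — on the buyer under both terms; not part of either seller's price.
From FOB to EXW, the seller no longer bears: inland to port, export clearance, origin terminal.
EXW price = 264620.07 − 1474.49 − 402.33 − 310.20 = 262433.05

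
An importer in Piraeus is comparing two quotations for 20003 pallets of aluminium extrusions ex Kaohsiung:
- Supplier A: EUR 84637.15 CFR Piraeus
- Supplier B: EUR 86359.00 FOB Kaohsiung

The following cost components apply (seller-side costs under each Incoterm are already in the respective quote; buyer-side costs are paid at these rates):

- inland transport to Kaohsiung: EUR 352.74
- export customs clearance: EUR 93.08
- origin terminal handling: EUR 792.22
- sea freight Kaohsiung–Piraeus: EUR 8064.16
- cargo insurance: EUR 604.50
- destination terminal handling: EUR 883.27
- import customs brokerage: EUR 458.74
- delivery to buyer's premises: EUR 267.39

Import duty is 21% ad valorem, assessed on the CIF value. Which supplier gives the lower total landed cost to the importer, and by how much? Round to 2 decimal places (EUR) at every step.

Supplier A (CFR):
CIF value = CFR price + insurance = 84637.15 + 604.50 = 85241.65
Import duty = 85241.65 × 21% = 17900.75
Buyer bears (A): 604.50 + 883.27 + 458.74 + 267.39 = 2213.90
Landed cost (A) = invoice 84637.15 + 2213.90 + duty 17900.75 = 104751.80
Supplier B (FOB):
CIF value = FOB price + freight + insurance = 86359.00 + 8064.16 + 604.50 = 95027.66
Import duty = 95027.66 × 21% = 19955.81
Buyer bears (B): 8064.16 + 604.50 + 883.27 + 458.74 + 267.39 = 10278.06
Landed cost (B) = invoice 86359.00 + 10278.06 + duty 19955.81 = 116592.87
Difference = |104751.80 − 116592.87| = 11841.07

Supplier A is cheaper by EUR 11841.07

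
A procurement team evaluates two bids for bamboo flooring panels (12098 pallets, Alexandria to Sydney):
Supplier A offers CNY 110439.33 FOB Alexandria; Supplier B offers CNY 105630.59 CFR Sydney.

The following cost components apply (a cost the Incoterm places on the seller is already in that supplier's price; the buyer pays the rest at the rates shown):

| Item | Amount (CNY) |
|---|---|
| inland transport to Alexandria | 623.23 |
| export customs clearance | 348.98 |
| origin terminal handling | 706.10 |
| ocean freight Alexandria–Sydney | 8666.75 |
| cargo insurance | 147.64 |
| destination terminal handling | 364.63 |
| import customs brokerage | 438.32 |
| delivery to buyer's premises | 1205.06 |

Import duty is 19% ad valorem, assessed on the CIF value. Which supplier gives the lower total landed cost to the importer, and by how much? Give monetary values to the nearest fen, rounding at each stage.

Supplier A (FOB):
CIF value = FOB price + freight + insurance = 110439.33 + 8666.75 + 147.64 = 119253.72
Import duty = 119253.72 × 19% = 22658.21
Buyer bears (A): 8666.75 + 147.64 + 364.63 + 438.32 + 1205.06 = 10822.40
Landed cost (A) = invoice 110439.33 + 10822.40 + duty 22658.21 = 143919.94
Supplier B (CFR):
CIF value = CFR price + insurance = 105630.59 + 147.64 = 105778.23
Import duty = 105778.23 × 19% = 20097.86
Buyer bears (B): 147.64 + 364.63 + 438.32 + 1205.06 = 2155.65
Landed cost (B) = invoice 105630.59 + 2155.65 + duty 20097.86 = 127884.10
Difference = |143919.94 − 127884.10| = 16035.84

Supplier B is cheaper by CNY 16035.84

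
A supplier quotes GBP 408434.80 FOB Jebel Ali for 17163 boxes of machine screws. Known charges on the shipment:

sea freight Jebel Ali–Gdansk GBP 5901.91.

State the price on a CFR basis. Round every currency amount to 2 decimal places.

From FOB to CFR, the seller additionally bears: freight.
CFR price = 408434.80 + 5901.91 = 414336.71

CFR price: GBP 414336.71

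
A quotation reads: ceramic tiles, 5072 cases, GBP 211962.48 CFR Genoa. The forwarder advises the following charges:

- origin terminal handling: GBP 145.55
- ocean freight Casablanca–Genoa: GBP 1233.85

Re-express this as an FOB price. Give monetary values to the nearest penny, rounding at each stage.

FOB price: GBP 210728.63

Not relevant to the conversion: origin terminal — on the seller under both CFR and FOB; already in the CFR price and stays in the FOB price.
From CFR to FOB, the seller no longer bears: freight.
FOB price = 211962.48 − 1233.85 = 210728.63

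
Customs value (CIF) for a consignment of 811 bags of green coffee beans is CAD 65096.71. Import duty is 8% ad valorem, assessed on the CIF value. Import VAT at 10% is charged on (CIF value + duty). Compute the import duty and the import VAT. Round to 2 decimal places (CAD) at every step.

Import duty = 65096.71 × 8% = 5207.74
VAT base = CIF + duty = 65096.71 + 5207.74 = 70304.45
Import VAT = 70304.45 × 10% = 7030.45

Import duty: CAD 5207.74; import VAT: CAD 7030.45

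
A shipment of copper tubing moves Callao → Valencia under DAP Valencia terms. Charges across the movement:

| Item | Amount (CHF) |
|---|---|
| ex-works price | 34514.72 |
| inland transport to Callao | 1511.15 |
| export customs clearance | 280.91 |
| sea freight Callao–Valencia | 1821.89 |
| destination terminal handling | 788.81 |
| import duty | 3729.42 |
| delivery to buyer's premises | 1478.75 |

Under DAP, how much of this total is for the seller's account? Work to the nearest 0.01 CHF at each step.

Seller's account: CHF 40396.23

DAP: the seller bears all costs to the named destination except import duty and clearance.
Seller's account: goods 34514.72 + inland to port 1511.15 + export clearance 280.91 + freight 1821.89 + destination terminal 788.81 + delivery 1478.75 = 40396.23
Buyer's account: duty 3729.42 = 3729.42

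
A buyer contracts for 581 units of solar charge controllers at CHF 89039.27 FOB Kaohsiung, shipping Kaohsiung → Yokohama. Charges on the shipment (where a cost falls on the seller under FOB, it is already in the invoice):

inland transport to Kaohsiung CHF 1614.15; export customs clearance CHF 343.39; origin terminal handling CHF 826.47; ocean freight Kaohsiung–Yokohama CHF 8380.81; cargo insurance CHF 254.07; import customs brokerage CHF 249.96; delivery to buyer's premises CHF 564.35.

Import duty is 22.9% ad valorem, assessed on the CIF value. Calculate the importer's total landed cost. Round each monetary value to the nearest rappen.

FOB: the seller bears costs until goods are on board at the origin port; the buyer bears freight, insurance and all costs thereafter.
Already in the invoice (seller's account under FOB): inland to port, export clearance, origin terminal — exclude.
CIF value = FOB price + freight + insurance = 89039.27 + 8380.81 + 254.07 = 97674.15
Import duty = 97674.15 × 22.9% = 22367.38
Buyer bears: freight 8380.81 + insurance 254.07 + brokerage 249.96 + delivery 564.35 + duty 22367.38 = 31816.57
Landed cost = invoice 89039.27 + 31816.57 = 120855.84

Total landed cost: CHF 120855.84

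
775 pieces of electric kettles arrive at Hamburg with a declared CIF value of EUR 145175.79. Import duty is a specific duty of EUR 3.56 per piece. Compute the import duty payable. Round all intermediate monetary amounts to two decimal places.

Import duty = 775 × 3.56 = 2759.00

Import duty: EUR 2759.00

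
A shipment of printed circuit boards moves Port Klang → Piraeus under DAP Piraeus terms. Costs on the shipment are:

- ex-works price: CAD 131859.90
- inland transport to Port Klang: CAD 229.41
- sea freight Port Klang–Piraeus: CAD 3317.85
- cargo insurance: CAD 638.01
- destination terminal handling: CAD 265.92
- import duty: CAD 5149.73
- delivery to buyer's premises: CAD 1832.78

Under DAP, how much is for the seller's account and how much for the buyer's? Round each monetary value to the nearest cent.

DAP: the seller bears all costs to the named destination except import duty and clearance.
Seller's account: goods 131859.90 + inland to port 229.41 + freight 3317.85 + insurance 638.01 + destination terminal 265.92 + delivery 1832.78 = 138143.87
Buyer's account: duty 5149.73 = 5149.73

Seller: CAD 138143.87; buyer: CAD 5149.73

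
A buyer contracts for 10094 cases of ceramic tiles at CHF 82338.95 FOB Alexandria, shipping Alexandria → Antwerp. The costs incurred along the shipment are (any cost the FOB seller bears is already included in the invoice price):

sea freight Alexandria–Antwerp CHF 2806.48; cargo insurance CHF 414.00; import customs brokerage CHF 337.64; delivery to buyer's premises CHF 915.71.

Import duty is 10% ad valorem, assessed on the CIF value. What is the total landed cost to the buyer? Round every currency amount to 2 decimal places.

FOB: the seller bears costs until goods are on board at the origin port; the buyer bears freight, insurance and all costs thereafter.
CIF value = FOB price + freight + insurance = 82338.95 + 2806.48 + 414.00 = 85559.43
Import duty = 85559.43 × 10% = 8555.94
Buyer bears: freight 2806.48 + insurance 414.00 + brokerage 337.64 + delivery 915.71 + duty 8555.94 = 13029.77
Landed cost = invoice 82338.95 + 13029.77 = 95368.72

Total landed cost: CHF 95368.72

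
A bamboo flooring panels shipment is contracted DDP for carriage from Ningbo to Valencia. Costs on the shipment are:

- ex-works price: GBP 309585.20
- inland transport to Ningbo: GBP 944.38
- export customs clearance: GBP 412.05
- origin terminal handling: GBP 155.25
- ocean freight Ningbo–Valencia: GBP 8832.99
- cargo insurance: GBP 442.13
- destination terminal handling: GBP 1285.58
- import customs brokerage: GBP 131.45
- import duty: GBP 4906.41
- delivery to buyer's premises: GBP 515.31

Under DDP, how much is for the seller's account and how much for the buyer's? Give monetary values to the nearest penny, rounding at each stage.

Seller: GBP 327210.75; buyer: GBP 0.00

DDP: the seller bears all costs including import duty.
Seller's account: goods 309585.20 + inland to port 944.38 + export clearance 412.05 + origin terminal 155.25 + freight 8832.99 + insurance 442.13 + destination terminal 1285.58 + brokerage 131.45 + duty 4906.41 + delivery 515.31 = 327210.75
Buyer's account: 0.00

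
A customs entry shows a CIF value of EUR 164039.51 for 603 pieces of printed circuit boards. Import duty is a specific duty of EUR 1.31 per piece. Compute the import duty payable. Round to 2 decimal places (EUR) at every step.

Import duty: EUR 789.93

Import duty = 603 × 1.31 = 789.93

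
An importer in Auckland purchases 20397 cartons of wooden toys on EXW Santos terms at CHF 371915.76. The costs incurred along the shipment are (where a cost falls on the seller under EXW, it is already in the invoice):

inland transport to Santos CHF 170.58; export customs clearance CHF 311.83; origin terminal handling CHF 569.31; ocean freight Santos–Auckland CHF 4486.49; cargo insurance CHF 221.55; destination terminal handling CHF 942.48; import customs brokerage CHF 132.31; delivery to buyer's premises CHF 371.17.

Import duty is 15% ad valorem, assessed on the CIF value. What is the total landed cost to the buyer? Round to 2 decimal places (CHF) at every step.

EXW: the seller makes goods available at their premises; the buyer bears all onward costs.
CIF value = EXW price + inland to port + export clearance + origin terminal + freight + insurance = 371915.76 + 170.58 + 311.83 + 569.31 + 4486.49 + 221.55 = 377675.52
Import duty = 377675.52 × 15% = 56651.33
Buyer bears: inland to port 170.58 + export clearance 311.83 + origin terminal 569.31 + freight 4486.49 + insurance 221.55 + destination terminal 942.48 + brokerage 132.31 + delivery 371.17 + duty 56651.33 = 63857.05
Landed cost = invoice 371915.76 + 63857.05 = 435772.81

Total landed cost: CHF 435772.81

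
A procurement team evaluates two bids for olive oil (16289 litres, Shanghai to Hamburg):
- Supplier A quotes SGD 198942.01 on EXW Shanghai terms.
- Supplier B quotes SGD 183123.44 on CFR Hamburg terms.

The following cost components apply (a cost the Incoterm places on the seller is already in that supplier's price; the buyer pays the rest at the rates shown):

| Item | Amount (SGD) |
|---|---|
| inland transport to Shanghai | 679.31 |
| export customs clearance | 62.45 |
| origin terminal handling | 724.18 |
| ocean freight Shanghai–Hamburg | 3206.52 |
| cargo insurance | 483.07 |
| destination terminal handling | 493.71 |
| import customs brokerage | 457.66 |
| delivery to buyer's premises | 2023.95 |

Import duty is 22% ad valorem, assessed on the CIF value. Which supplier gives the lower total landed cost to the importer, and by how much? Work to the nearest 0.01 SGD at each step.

Supplier A (EXW):
CIF value = EXW price + inland to port + export clearance + origin terminal + freight + insurance = 198942.01 + 679.31 + 62.45 + 724.18 + 3206.52 + 483.07 = 204097.54
Import duty = 204097.54 × 22% = 44901.46
Buyer bears (A): 679.31 + 62.45 + 724.18 + 3206.52 + 483.07 + 493.71 + 457.66 + 2023.95 = 8130.85
Landed cost (A) = invoice 198942.01 + 8130.85 + duty 44901.46 = 251974.32
Supplier B (CFR):
CIF value = CFR price + insurance = 183123.44 + 483.07 = 183606.51
Import duty = 183606.51 × 22% = 40393.43
Buyer bears (B): 483.07 + 493.71 + 457.66 + 2023.95 = 3458.39
Landed cost (B) = invoice 183123.44 + 3458.39 + duty 40393.43 = 226975.26
Difference = |251974.32 − 226975.26| = 24999.06

Supplier B is cheaper by SGD 24999.06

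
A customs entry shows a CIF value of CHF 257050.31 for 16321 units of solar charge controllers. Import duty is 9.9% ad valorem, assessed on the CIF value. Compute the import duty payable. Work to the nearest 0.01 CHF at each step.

Import duty = 257050.31 × 9.9% = 25447.98

Import duty: CHF 25447.98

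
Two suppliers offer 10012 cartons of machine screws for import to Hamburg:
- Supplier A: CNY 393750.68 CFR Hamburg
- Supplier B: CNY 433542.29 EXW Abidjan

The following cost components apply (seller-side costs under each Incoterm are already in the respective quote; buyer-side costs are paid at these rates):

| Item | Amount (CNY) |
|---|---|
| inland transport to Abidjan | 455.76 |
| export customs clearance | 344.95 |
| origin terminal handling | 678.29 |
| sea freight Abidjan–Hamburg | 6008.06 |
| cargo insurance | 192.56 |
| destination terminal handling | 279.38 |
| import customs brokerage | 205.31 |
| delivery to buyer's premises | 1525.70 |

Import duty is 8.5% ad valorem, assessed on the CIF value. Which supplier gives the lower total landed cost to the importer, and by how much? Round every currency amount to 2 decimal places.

Supplier A is cheaper by CNY 51297.35

Supplier A (CFR):
CIF value = CFR price + insurance = 393750.68 + 192.56 = 393943.24
Import duty = 393943.24 × 8.5% = 33485.18
Buyer bears (A): 192.56 + 279.38 + 205.31 + 1525.70 = 2202.95
Landed cost (A) = invoice 393750.68 + 2202.95 + duty 33485.18 = 429438.81
Supplier B (EXW):
CIF value = EXW price + inland to port + export clearance + origin terminal + freight + insurance = 433542.29 + 455.76 + 344.95 + 678.29 + 6008.06 + 192.56 = 441221.91
Import duty = 441221.91 × 8.5% = 37503.86
Buyer bears (B): 455.76 + 344.95 + 678.29 + 6008.06 + 192.56 + 279.38 + 205.31 + 1525.70 = 9690.01
Landed cost (B) = invoice 433542.29 + 9690.01 + duty 37503.86 = 480736.16
Difference = |429438.81 − 480736.16| = 51297.35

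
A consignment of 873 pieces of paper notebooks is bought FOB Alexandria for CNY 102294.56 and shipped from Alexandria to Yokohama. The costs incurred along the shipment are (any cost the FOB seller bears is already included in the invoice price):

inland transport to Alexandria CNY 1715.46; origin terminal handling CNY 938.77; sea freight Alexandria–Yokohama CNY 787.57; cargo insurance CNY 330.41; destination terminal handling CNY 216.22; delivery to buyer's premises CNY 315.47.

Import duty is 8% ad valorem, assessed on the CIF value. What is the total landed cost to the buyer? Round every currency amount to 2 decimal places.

Total landed cost: CNY 112217.23

FOB: the seller bears costs until goods are on board at the origin port; the buyer bears freight, insurance and all costs thereafter.
Already in the invoice (seller's account under FOB): inland to port, origin terminal — exclude.
CIF value = FOB price + freight + insurance = 102294.56 + 787.57 + 330.41 = 103412.54
Import duty = 103412.54 × 8% = 8273.00
Buyer bears: freight 787.57 + insurance 330.41 + destination terminal 216.22 + delivery 315.47 + duty 8273.00 = 9922.67
Landed cost = invoice 102294.56 + 9922.67 = 112217.23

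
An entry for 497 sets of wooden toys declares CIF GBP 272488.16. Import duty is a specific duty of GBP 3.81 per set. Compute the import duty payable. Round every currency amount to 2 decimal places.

Import duty = 497 × 3.81 = 1893.57

Import duty: GBP 1893.57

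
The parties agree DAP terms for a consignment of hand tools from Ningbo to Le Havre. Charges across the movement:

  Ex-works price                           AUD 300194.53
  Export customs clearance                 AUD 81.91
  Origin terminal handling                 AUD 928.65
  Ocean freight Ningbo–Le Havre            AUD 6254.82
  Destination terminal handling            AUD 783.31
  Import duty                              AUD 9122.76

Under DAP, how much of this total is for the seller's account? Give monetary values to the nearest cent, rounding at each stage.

Seller's account: AUD 308243.22

DAP: the seller bears all costs to the named destination except import duty and clearance.
Seller's account: goods 300194.53 + export clearance 81.91 + origin terminal 928.65 + freight 6254.82 + destination terminal 783.31 = 308243.22
Buyer's account: duty 9122.76 = 9122.76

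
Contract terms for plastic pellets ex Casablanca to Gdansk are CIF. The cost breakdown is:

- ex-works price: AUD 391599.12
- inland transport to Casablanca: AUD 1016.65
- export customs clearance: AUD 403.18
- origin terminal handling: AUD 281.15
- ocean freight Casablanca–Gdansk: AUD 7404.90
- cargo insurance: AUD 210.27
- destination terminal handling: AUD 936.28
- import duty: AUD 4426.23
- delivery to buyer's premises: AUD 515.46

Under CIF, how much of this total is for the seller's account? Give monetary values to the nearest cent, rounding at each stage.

Seller's account: AUD 400915.27

CIF: the seller pays costs through ocean freight and marine insurance to the destination port.
Seller's account: goods 391599.12 + inland to port 1016.65 + export clearance 403.18 + origin terminal 281.15 + freight 7404.90 + insurance 210.27 = 400915.27
Buyer's account: destination terminal 936.28 + duty 4426.23 + delivery 515.46 = 5877.97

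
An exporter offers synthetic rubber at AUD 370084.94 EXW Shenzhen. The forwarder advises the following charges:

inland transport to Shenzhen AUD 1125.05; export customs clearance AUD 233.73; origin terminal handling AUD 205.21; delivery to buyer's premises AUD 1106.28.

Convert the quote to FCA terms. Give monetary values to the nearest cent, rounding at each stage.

Not relevant to the conversion: origin terminal, delivery — on the buyer under both terms; not part of either seller's price.
From EXW to FCA, the seller additionally bears: inland to port, export clearance.
FCA price = 370084.94 + 1125.05 + 233.73 = 371443.72

FCA price: AUD 371443.72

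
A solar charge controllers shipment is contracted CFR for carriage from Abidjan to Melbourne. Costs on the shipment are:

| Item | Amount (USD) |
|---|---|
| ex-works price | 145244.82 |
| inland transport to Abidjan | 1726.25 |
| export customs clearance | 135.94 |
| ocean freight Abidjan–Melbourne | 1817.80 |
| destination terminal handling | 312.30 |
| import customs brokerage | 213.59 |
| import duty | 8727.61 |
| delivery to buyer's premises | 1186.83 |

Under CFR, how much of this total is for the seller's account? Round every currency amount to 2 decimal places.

CFR: the seller pays costs through ocean freight to the destination port, but not insurance.
Seller's account: goods 145244.82 + inland to port 1726.25 + export clearance 135.94 + freight 1817.80 = 148924.81
Buyer's account: destination terminal 312.30 + brokerage 213.59 + duty 8727.61 + delivery 1186.83 = 10440.33

Seller's account: USD 148924.81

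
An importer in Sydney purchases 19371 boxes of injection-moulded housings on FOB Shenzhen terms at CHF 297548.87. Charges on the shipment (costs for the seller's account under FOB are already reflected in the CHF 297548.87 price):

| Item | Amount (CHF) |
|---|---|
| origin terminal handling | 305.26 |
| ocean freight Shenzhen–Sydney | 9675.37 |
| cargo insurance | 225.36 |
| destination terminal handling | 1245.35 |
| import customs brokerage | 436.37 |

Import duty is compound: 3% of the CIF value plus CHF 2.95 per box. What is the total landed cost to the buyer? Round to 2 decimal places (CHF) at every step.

Total landed cost: CHF 375499.26

FOB: the seller bears costs until goods are on board at the origin port; the buyer bears freight, insurance and all costs thereafter.
Already in the invoice (seller's account under FOB): origin terminal — exclude.
CIF value = FOB price + freight + insurance = 297548.87 + 9675.37 + 225.36 = 307449.60
Ad valorem component: 307449.60 × 3% = 9223.49
Specific component: 19371 × 2.95 = 57144.45
Import duty = 9223.49 + 57144.45 = 66367.94
Buyer bears: freight 9675.37 + insurance 225.36 + destination terminal 1245.35 + brokerage 436.37 + duty 66367.94 = 77950.39
Landed cost = invoice 297548.87 + 77950.39 = 375499.26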